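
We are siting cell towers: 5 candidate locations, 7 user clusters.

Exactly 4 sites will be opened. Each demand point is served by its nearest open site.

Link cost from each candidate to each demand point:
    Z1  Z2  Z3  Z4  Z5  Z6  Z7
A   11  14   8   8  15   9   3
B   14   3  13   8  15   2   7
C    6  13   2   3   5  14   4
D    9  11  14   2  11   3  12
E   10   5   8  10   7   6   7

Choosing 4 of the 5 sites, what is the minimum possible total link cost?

Open {A, B, C, D}.
  Z1→C 6, Z2→B 3, Z3→C 2, Z4→D 2, Z5→C 5, Z6→B 2, Z7→A 3  ⇒ total 23.
Compare {A, B, C, E}: total 24.
Compare {B, C, D, E}: total 24.
No size-4 selection does better; minimum is 23.

23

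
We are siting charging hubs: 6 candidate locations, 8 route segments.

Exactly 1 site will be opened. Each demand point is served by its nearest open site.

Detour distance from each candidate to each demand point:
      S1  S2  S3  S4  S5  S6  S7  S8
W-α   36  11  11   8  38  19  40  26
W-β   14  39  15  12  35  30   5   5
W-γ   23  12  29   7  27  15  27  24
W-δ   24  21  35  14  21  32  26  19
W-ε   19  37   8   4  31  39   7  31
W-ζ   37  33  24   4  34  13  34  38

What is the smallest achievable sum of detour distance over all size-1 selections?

Open {W-β}.
  S1→W-β 14, S2→W-β 39, S3→W-β 15, S4→W-β 12, S5→W-β 35, S6→W-β 30, S7→W-β 5, S8→W-β 5  ⇒ total 155.
Compare {W-γ}: total 164.
Compare {W-ε}: total 176.
No size-1 selection does better; minimum is 155.

155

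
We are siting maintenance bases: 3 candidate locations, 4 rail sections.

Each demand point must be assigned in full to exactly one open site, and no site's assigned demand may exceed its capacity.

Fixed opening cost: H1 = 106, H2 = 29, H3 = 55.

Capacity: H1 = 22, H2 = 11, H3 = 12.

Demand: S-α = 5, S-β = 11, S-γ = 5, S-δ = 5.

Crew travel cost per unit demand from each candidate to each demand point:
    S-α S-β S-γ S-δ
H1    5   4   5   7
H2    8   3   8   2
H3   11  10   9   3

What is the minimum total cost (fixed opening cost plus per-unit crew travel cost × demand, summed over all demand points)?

239

Open {H1, H2}; cheapest assignment that respects the capacities:
  H1 (cap 22, load 21): S-α, S-β, S-γ — cost 5×5 + 11×4 + 5×5 = 94
  H2 (cap 11, load 5): S-δ — cost 5×2 = 10
  Shipping 104, fixed 135 → total 239.
  Any other capacity-feasible assignment to {H1, H2} ships for at least 104.
Compare {H1, H3}: its best feasible assignment gives total 270.
Compare {H1, H2, H3}: its best feasible assignment gives total 288.
Every other set of open sites that can feasibly serve all demand totals ≥ 270 even under its best assignment. Minimum: 239.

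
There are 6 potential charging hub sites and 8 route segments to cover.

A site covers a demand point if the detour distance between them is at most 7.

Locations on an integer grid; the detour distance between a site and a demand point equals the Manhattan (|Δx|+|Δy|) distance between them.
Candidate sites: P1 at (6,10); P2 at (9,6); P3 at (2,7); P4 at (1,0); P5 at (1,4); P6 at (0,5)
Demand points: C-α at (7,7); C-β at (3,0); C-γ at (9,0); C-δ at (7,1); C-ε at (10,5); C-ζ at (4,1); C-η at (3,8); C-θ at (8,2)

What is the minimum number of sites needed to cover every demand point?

Coverage sets (demand points within 7 of each site):
  P1: {C-α, C-η}
  P2: {C-α, C-γ, C-δ, C-ε, C-θ}
  P3: {C-α, C-η}
  P4: {C-β, C-δ, C-ζ}
  P5: {C-β, C-ζ, C-η}
  P6: {C-η}
No single site covers all 8 demand points.
But {P2, P5} covers everything, so the minimum is 2.

2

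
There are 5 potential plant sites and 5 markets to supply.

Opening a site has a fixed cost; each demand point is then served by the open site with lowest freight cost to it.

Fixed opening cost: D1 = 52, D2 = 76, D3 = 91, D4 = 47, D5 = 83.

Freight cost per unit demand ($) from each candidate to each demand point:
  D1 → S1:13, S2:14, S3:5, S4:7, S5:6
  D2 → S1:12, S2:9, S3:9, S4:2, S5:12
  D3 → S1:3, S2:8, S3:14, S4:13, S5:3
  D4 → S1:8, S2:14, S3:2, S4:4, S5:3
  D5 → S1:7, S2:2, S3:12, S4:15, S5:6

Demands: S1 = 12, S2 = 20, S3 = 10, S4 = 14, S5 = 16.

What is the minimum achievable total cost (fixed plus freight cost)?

378

Open {D4, D5}: assign each demand point to its cheapest open site.
  S1→D5 12×7=84, S2→D5 20×2=40, S3→D4 10×2=20, S4→D4 14×4=56, S5→D4 16×3=48
  freight cost 248, fixed 130 → total 378.
Compare {D3, D4, D5}: freight cost 200 + fixed 221 = 421.
Compare {D2, D4, D5}: freight cost 220 + fixed 206 = 426.
Compare {D1, D4, D5}: freight cost 248 + fixed 182 = 430.
All other subsets cost ≥ 421. Minimum total cost: 378.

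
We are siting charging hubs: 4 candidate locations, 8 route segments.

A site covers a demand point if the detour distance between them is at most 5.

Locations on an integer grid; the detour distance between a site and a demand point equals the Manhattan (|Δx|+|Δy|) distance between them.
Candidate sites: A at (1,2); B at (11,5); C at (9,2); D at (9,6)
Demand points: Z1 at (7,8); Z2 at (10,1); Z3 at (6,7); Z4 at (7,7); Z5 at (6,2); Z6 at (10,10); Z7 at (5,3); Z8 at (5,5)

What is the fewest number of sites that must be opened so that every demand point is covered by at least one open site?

Coverage sets (demand points within 5 of each site):
  A: {Z5, Z7}
  B: {Z2}
  C: {Z2, Z5, Z7}
  D: {Z1, Z3, Z4, Z6, Z8}
No single site covers all 8 demand points.
But {C, D} covers everything, so the minimum is 2.

2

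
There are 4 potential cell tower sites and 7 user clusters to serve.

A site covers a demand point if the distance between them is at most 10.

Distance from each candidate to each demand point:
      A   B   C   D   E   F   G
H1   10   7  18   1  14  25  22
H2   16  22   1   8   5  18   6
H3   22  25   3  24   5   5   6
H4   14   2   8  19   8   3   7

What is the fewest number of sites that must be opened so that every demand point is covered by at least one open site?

2

Coverage sets (demand points within 10 of each site):
  H1: {A, B, D}
  H2: {C, D, E, G}
  H3: {C, E, F, G}
  H4: {B, C, E, F, G}
No single site covers all 7 demand points.
But {H1, H3} covers everything, so the minimum is 2.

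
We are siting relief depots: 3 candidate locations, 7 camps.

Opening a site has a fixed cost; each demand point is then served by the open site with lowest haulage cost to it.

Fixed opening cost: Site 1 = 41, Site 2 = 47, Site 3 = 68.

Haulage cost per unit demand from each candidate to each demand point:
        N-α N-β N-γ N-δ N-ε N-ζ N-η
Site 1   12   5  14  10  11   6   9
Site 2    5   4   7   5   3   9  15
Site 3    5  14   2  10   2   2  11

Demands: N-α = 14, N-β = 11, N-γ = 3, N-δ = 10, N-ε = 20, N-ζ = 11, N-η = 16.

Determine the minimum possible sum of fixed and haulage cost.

Open {Site 2, Site 3}: assign each demand point to its cheapest open site.
  N-α→Site 2 14×5=70, N-β→Site 2 11×4=44, N-γ→Site 3 3×2=6, N-δ→Site 2 10×5=50, N-ε→Site 3 20×2=40, N-ζ→Site 3 11×2=22, N-η→Site 3 16×11=176
  haulage cost 408, fixed 115 → total 523.
Compare {Site 1, Site 2, Site 3}: haulage cost 376 + fixed 156 = 532.
Compare {Site 1, Site 2}: haulage cost 455 + fixed 88 = 543.
Compare {Site 1, Site 3}: haulage cost 437 + fixed 109 = 546.
All other subsets cost ≥ 532. Minimum total cost: 523.

523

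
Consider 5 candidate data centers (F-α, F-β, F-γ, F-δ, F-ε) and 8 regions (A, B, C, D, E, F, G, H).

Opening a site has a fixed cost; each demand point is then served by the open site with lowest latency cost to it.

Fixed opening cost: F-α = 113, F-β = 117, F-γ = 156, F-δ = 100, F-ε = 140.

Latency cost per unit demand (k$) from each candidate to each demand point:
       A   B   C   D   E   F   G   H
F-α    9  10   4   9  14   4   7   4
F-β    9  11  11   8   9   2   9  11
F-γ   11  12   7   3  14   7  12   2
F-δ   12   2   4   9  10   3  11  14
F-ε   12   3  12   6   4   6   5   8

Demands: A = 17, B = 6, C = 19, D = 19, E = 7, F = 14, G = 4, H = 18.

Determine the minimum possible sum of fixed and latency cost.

780

Open {F-γ, F-δ}: assign each demand point to its cheapest open site.
  A→F-γ 17×11=187, B→F-δ 6×2=12, C→F-δ 19×4=76, D→F-γ 19×3=57, E→F-δ 7×10=70, F→F-δ 14×3=42, G→F-δ 4×11=44, H→F-γ 18×2=36
  latency cost 524, fixed 256 → total 780.
Compare {F-α, F-ε}: latency cost 537 + fixed 253 = 790.
Compare {F-α}: latency cost 714 + fixed 113 = 827.
Compare {F-α, F-γ}: latency cost 564 + fixed 269 = 833.
All other subsets cost ≥ 790. Minimum total cost: 780.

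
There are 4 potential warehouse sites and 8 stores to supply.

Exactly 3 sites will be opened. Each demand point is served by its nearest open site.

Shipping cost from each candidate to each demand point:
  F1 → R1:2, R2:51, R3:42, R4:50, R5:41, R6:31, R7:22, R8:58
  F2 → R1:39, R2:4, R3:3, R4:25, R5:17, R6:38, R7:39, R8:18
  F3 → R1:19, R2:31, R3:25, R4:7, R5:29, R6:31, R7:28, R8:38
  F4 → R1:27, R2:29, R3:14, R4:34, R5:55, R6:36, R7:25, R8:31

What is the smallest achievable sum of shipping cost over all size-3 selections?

104

Open {F1, F2, F3}.
  R1→F1 2, R2→F2 4, R3→F2 3, R4→F3 7, R5→F2 17, R6→F1 31, R7→F1 22, R8→F2 18  ⇒ total 104.
Compare {F1, F2, F4}: total 122.
Compare {F2, F3, F4}: total 124.
No size-3 selection does better; minimum is 104.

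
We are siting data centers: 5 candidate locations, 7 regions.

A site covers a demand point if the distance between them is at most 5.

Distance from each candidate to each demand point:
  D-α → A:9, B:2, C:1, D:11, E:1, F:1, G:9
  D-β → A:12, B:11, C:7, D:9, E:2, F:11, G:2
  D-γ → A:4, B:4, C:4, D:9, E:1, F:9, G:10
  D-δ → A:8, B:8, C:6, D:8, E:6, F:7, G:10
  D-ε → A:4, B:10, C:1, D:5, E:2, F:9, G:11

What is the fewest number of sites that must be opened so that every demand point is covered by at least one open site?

3

Coverage sets (demand points within 5 of each site):
  D-α: {B, C, E, F}
  D-β: {E, G}
  D-γ: {A, B, C, E}
  D-δ: {}
  D-ε: {A, C, D, E}
No 2 sites suffice: every size-2 union leaves at least one demand point uncovered.
But {D-α, D-β, D-ε} covers everything, so the minimum is 3.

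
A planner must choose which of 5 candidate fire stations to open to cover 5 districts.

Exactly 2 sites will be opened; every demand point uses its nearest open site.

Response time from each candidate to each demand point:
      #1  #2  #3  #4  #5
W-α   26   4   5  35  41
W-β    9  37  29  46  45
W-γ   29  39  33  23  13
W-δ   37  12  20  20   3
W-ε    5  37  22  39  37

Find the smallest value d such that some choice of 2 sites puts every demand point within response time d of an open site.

Open {W-β, W-δ}.
  Farthest demand point is #3 at response time 20 (to W-δ); all others are ≤ 20.
With {W-δ, W-ε} the worst case is 20.
With {W-α, W-γ} the worst case is 26.
No size-2 selection achieves below 20.

20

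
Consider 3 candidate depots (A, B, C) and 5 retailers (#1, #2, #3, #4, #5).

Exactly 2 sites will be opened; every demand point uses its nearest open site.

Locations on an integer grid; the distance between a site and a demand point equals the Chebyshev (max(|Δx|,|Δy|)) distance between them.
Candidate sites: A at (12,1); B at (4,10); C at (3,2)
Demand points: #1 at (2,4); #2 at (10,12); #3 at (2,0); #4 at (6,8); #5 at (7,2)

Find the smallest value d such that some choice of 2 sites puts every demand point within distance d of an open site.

6

Open {B, C}.
  Farthest demand point is #2 at distance 6 (to B); all others are ≤ 6.
With {A, B} the worst case is 10.
With {A, C} the worst case is 10.
No size-2 selection achieves below 6.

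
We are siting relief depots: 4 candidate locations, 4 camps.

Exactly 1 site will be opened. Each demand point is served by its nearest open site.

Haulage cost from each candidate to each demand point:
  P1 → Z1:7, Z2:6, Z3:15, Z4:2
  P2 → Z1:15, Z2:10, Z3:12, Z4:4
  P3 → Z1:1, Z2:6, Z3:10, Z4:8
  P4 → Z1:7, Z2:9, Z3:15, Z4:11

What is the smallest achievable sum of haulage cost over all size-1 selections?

25

Open {P3}.
  Z1→P3 1, Z2→P3 6, Z3→P3 10, Z4→P3 8  ⇒ total 25.
Compare {P1}: total 30.
Compare {P2}: total 41.
No size-1 selection does better; minimum is 25.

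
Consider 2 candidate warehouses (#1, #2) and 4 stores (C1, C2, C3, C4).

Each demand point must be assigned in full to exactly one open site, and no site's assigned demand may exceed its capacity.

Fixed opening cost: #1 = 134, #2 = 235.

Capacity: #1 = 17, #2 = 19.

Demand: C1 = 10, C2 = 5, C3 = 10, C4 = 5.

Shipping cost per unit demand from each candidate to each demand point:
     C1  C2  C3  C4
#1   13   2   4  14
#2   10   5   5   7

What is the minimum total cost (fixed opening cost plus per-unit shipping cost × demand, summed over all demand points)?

554

Open {#1, #2}; cheapest assignment that respects the capacities:
  #1 (cap 17, load 15): C2, C3 — cost 5×2 + 10×4 = 50
  #2 (cap 19, load 15): C1, C4 — cost 10×10 + 5×7 = 135
  Shipping 185, fixed 369 → total 554.
  Any other capacity-feasible assignment to {#1, #2} ships for at least 185.
Total demand is 30 and no other set of sites has combined capacity ≥ 30, so {#1, #2} is the only feasible choice of open sites. Minimum: 554.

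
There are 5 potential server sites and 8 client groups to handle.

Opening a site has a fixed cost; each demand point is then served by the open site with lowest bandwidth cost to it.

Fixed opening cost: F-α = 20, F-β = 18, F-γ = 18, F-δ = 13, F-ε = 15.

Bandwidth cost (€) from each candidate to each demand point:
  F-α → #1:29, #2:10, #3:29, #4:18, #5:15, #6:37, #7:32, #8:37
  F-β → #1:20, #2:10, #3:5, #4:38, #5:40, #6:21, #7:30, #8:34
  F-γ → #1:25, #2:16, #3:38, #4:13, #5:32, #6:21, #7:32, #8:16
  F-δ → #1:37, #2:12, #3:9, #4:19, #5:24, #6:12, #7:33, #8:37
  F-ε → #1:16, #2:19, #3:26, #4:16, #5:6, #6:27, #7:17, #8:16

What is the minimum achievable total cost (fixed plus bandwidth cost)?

Open {F-δ, F-ε}: assign each demand point to its cheapest open site.
  #1→F-ε 16, #2→F-δ 12, #3→F-δ 9, #4→F-ε 16, #5→F-ε 6, #6→F-δ 12, #7→F-ε 17, #8→F-ε 16
  bandwidth cost 104, fixed 28 → total 132.
Compare {F-β, F-ε}: bandwidth cost 107 + fixed 33 = 140.
Compare {F-β, F-δ, F-ε}: bandwidth cost 98 + fixed 46 = 144.
Compare {F-γ, F-δ, F-ε}: bandwidth cost 101 + fixed 46 = 147.
All other subsets cost ≥ 140. Minimum total cost: 132.

132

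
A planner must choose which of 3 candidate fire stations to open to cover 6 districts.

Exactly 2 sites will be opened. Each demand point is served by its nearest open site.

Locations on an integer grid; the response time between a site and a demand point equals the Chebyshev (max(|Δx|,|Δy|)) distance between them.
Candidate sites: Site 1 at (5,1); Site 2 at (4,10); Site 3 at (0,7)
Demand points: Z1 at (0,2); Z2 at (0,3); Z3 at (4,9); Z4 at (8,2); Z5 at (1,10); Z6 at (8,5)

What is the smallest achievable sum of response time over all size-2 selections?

21

Open {Site 1, Site 2}.
  Z1→Site 1 5, Z2→Site 1 5, Z3→Site 2 1, Z4→Site 1 3, Z5→Site 2 3, Z6→Site 1 4  ⇒ total 21.
Compare {Site 1, Site 3}: total 23.
Compare {Site 2, Site 3}: total 26.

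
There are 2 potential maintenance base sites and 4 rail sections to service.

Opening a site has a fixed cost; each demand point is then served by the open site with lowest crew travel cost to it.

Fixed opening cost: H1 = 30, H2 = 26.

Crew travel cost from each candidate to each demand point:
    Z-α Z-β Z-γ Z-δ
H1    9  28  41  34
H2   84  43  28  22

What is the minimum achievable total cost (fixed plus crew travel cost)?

142

Open {H1}: assign each demand point to its cheapest open site.
  Z-α→H1 9, Z-β→H1 28, Z-γ→H1 41, Z-δ→H1 34
  crew travel cost 112, fixed 30 → total 142.
Compare {H1, H2}: crew travel cost 87 + fixed 56 = 143.
Compare {H2}: crew travel cost 177 + fixed 26 = 203.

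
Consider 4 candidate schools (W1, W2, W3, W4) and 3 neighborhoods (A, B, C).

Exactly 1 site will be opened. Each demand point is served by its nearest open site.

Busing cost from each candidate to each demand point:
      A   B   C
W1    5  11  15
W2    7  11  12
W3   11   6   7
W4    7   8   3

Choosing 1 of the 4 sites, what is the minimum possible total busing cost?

18

Open {W4}.
  A→W4 7, B→W4 8, C→W4 3  ⇒ total 18.
Compare {W3}: total 24.
Compare {W2}: total 30.
No size-1 selection does better; minimum is 18.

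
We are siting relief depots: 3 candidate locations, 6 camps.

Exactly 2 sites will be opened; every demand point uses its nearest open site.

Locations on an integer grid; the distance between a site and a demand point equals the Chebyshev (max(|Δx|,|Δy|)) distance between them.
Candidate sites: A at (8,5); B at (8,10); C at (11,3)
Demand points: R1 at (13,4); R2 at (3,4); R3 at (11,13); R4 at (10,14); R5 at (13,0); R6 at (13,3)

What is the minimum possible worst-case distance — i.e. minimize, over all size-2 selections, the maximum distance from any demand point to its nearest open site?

5

Open {A, B}.
  Farthest demand point is R1 at distance 5 (to A); all others are ≤ 5.
With {B, C} the worst case is 6.
With {A, C} the worst case is 9.
No size-2 selection achieves below 5.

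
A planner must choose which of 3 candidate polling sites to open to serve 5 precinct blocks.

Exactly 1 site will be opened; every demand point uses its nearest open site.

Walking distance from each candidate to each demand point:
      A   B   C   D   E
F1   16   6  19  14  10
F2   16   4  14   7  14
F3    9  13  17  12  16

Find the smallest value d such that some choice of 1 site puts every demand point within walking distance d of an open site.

16

Open {F2}.
  Farthest demand point is A at walking distance 16 (to F2); all others are ≤ 16.
With {F3} the worst case is 17.
With {F1} the worst case is 19.
No size-1 selection achieves below 16.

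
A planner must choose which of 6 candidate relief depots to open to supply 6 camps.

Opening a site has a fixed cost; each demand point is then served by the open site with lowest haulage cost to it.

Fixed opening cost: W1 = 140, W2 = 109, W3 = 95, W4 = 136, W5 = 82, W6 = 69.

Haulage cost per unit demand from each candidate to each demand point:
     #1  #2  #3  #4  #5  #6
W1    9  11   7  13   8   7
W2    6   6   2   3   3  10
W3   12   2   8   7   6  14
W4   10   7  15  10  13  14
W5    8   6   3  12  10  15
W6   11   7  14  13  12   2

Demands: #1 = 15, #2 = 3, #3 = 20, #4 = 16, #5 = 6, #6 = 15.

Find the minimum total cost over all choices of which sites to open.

Open {W2, W6}: assign each demand point to its cheapest open site.
  #1→W2 15×6=90, #2→W2 3×6=18, #3→W2 20×2=40, #4→W2 16×3=48, #5→W2 6×3=18, #6→W6 15×2=30
  haulage cost 244, fixed 178 → total 422.
Compare {W2}: haulage cost 364 + fixed 109 = 473.
Compare {W2, W5, W6}: haulage cost 244 + fixed 260 = 504.
Compare {W2, W3, W6}: haulage cost 232 + fixed 273 = 505.
All other subsets cost ≥ 473. Minimum total cost: 422.

422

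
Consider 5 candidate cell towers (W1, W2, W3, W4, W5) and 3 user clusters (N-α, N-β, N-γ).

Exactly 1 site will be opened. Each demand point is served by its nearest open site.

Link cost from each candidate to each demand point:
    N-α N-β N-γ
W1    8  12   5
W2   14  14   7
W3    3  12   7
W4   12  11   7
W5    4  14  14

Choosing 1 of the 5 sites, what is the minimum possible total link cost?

Open {W3}.
  N-α→W3 3, N-β→W3 12, N-γ→W3 7  ⇒ total 22.
Compare {W1}: total 25.
Compare {W4}: total 30.
No size-1 selection does better; minimum is 22.

22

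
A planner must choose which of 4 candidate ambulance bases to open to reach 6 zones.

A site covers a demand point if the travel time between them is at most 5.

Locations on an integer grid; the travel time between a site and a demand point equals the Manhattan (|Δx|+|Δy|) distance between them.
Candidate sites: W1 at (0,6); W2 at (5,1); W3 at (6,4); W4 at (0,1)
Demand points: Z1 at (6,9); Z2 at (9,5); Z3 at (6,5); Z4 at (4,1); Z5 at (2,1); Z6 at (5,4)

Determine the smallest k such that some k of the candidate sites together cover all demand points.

2

Coverage sets (demand points within 5 of each site):
  W1: {}
  W2: {Z3, Z4, Z5, Z6}
  W3: {Z1, Z2, Z3, Z4, Z6}
  W4: {Z4, Z5}
No single site covers all 6 demand points.
But {W2, W3} covers everything, so the minimum is 2.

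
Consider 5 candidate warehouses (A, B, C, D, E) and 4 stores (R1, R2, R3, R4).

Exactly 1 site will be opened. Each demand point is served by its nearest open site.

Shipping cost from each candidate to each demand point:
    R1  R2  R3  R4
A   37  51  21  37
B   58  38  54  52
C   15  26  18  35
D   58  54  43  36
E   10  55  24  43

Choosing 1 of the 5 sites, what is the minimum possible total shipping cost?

Open {C}.
  R1→C 15, R2→C 26, R3→C 18, R4→C 35  ⇒ total 94.
Compare {E}: total 132.
Compare {A}: total 146.
No size-1 selection does better; minimum is 94.

94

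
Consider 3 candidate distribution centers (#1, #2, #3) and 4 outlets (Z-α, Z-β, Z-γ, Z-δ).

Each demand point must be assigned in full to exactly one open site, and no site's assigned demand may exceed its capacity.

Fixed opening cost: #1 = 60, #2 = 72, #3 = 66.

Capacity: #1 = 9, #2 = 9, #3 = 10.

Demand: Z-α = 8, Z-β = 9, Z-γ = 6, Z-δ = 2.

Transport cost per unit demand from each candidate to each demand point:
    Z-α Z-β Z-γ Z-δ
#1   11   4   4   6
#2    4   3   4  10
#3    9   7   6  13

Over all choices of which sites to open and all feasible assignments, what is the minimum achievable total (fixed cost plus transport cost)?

328

Open {#1, #2, #3}; cheapest assignment that respects the capacities:
  #1 (cap 9, load 9): Z-β — cost 9×4 = 36
  #2 (cap 9, load 8): Z-α — cost 8×4 = 32
  #3 (cap 10, load 8): Z-γ, Z-δ — cost 6×6 + 2×13 = 62
  Shipping 130, fixed 198 → total 328.
  Any other capacity-feasible assignment to {#1, #2, #3} ships for at least 130.
Total demand is 25 and no other set of sites has combined capacity ≥ 25, so {#1, #2, #3} is the only feasible choice of open sites. Minimum: 328.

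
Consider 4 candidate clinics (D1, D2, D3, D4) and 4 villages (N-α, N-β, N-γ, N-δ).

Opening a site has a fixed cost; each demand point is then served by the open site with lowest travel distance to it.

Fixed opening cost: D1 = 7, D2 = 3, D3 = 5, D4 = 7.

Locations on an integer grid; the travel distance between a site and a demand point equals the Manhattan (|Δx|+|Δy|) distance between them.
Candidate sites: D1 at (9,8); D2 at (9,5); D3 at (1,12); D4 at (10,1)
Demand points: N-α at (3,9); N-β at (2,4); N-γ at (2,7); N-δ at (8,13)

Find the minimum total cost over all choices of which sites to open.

Open {D3}: assign each demand point to its cheapest open site.
  N-α→D3 5, N-β→D3 9, N-γ→D3 6, N-δ→D3 8
  travel distance 28, fixed 5 → total 33.
Compare {D2, D3}: travel distance 27 + fixed 8 = 35.
Compare {D1, D3}: travel distance 26 + fixed 12 = 38.
Compare {D1}: travel distance 32 + fixed 7 = 39.
All other subsets cost ≥ 35. Minimum total cost: 33.

33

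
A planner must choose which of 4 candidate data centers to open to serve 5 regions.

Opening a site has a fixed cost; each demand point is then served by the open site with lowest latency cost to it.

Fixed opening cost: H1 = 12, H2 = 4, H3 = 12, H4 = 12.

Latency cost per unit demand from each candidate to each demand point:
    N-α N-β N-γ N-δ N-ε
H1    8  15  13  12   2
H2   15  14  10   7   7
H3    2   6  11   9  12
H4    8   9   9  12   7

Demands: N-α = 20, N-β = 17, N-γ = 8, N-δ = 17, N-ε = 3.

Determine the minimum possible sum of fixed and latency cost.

Open {H1, H2, H3}: assign each demand point to its cheapest open site.
  N-α→H3 20×2=40, N-β→H3 17×6=102, N-γ→H2 8×10=80, N-δ→H2 17×7=119, N-ε→H1 3×2=6
  latency cost 347, fixed 28 → total 375.
Compare {H2, H3}: latency cost 362 + fixed 16 = 378.
Compare {H1, H2, H3, H4}: latency cost 339 + fixed 40 = 379.
Compare {H2, H3, H4}: latency cost 354 + fixed 28 = 382.
All other subsets cost ≥ 378. Minimum total cost: 375.

375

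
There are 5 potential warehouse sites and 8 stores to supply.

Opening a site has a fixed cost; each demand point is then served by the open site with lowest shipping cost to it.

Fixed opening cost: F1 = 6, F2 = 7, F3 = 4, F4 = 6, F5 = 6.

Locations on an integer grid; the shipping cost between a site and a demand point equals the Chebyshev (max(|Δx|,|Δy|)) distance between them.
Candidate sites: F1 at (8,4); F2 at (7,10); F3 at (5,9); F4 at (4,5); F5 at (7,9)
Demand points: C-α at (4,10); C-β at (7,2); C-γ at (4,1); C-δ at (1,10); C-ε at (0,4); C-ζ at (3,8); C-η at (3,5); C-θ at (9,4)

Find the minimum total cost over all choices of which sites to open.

33

Open {F1, F3}: assign each demand point to its cheapest open site.
  C-α→F3 1, C-β→F1 2, C-γ→F1 4, C-δ→F3 4, C-ε→F3 5, C-ζ→F3 2, C-η→F3 4, C-θ→F1 1
  shipping cost 23, fixed 10 → total 33.
Compare {F3, F4}: shipping cost 24 + fixed 10 = 34.
Compare {F1, F3, F4}: shipping cost 19 + fixed 16 = 35.
Compare {F4}: shipping cost 30 + fixed 6 = 36.
All other subsets cost ≥ 34. Minimum total cost: 33.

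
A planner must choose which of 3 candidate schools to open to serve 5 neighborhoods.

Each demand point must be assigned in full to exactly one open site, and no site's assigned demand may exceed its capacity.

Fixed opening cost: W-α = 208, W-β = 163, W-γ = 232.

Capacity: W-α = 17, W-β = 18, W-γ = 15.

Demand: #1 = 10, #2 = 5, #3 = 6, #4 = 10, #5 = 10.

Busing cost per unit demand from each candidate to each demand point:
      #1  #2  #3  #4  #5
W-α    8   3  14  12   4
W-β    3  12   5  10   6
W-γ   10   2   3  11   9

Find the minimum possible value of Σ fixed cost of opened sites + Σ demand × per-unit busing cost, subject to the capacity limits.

823

Open {W-α, W-β, W-γ}; cheapest assignment that respects the capacities:
  W-α (cap 17, load 10): #5 — cost 10×4 = 40
  W-β (cap 18, load 16): #1, #3 — cost 10×3 + 6×5 = 60
  W-γ (cap 15, load 15): #2, #4 — cost 5×2 + 10×11 = 120
  Shipping 220, fixed 603 → total 823.
  Any other capacity-feasible assignment to {W-α, W-β, W-γ} ships for at least 220.
Total demand is 41 and no other set of sites has combined capacity ≥ 41, so {W-α, W-β, W-γ} is the only feasible choice of open sites. Minimum: 823.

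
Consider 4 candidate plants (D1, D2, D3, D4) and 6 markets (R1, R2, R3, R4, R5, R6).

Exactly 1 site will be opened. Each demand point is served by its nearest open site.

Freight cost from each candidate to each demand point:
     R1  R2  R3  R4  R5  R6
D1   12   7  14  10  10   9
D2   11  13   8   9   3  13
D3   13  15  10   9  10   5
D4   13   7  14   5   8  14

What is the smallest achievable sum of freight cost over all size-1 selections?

57

Open {D2}.
  R1→D2 11, R2→D2 13, R3→D2 8, R4→D2 9, R5→D2 3, R6→D2 13  ⇒ total 57.
Compare {D4}: total 61.
Compare {D1}: total 62.
No size-1 selection does better; minimum is 57.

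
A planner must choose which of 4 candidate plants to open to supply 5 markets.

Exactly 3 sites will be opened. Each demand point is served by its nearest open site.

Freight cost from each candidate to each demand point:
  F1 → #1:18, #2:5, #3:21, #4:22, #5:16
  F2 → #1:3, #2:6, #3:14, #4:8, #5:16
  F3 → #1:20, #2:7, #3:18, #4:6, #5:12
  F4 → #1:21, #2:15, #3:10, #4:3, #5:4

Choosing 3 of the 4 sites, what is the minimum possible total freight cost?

25

Open {F1, F2, F4}.
  #1→F2 3, #2→F1 5, #3→F4 10, #4→F4 3, #5→F4 4  ⇒ total 25.
Compare {F2, F3, F4}: total 26.
Compare {F1, F2, F3}: total 40.
No size-3 selection does better; minimum is 25.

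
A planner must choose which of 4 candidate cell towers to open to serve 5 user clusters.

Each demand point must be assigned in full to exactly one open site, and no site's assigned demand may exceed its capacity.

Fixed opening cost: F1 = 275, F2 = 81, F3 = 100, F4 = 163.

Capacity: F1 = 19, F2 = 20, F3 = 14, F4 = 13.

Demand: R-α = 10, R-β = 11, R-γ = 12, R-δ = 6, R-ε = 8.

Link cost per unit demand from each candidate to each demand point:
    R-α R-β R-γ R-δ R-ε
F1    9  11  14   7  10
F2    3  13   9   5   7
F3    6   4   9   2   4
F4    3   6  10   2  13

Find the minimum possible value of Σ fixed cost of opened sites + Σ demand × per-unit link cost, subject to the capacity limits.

796

Open {F1, F2, F3}; cheapest assignment that respects the capacities:
  F1 (cap 19, load 16): R-α, R-δ — cost 10×9 + 6×7 = 132
  F2 (cap 20, load 20): R-γ, R-ε — cost 12×9 + 8×7 = 164
  F3 (cap 14, load 11): R-β — cost 11×4 = 44
  Shipping 340, fixed 456 → total 796.
  Any other capacity-feasible assignment to {F1, F2, F3} ships for at least 340.
Compare {F1, F2, F4}: its best feasible assignment gives total 876.
Compare {F1, F2, F3, F4}: its best feasible assignment gives total 899.
Every other set of open sites that can feasibly serve all demand totals ≥ 876 even under its best assignment. Minimum: 796.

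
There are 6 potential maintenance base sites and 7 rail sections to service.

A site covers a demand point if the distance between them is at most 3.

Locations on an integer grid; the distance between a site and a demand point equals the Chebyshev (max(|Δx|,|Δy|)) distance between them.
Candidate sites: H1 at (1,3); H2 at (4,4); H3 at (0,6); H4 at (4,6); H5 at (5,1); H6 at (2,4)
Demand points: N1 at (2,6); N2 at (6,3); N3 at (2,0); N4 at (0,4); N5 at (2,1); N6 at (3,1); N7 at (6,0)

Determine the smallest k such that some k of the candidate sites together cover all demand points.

Coverage sets (demand points within 3 of each site):
  H1: {N1, N3, N4, N5, N6}
  H2: {N1, N2, N5, N6}
  H3: {N1, N4}
  H4: {N1, N2}
  H5: {N2, N3, N5, N6, N7}
  H6: {N1, N4, N5, N6}
No single site covers all 7 demand points.
But {H1, H5} covers everything, so the minimum is 2.

2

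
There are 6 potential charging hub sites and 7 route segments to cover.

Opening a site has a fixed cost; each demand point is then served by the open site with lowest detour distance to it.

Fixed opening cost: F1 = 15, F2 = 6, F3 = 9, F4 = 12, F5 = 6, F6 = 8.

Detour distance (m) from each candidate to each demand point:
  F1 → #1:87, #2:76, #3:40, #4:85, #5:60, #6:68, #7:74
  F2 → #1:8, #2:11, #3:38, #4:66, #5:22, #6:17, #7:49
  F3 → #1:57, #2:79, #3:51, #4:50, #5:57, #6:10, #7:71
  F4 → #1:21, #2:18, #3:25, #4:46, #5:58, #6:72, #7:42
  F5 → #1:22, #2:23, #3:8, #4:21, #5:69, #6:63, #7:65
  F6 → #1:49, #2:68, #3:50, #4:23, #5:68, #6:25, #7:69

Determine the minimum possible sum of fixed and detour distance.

Open {F2, F5}: assign each demand point to its cheapest open site.
  #1→F2 8, #2→F2 11, #3→F5 8, #4→F5 21, #5→F2 22, #6→F2 17, #7→F2 49
  detour distance 136, fixed 12 → total 148.
Compare {F2, F3, F5}: detour distance 129 + fixed 21 = 150.
Compare {F2, F4, F5}: detour distance 129 + fixed 24 = 153.
Compare {F2, F3, F4, F5}: detour distance 122 + fixed 33 = 155.
All other subsets cost ≥ 150. Minimum total cost: 148.

148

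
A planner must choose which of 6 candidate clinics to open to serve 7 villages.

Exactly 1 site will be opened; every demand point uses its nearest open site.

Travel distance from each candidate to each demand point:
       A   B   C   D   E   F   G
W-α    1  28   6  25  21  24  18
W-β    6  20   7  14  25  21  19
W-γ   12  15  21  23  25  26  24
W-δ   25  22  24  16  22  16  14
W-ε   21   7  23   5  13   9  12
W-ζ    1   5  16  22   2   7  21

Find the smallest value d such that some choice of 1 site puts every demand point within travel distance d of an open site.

22

Open {W-ζ}.
  Farthest demand point is D at travel distance 22 (to W-ζ); all others are ≤ 22.
With {W-ε} the worst case is 23.
With {W-β} the worst case is 25.
No size-1 selection achieves below 22.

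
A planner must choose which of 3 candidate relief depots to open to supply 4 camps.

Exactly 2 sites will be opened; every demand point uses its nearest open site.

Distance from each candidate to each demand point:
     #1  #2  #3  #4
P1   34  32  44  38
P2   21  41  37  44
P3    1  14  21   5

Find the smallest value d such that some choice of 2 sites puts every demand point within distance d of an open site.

21

Open {P1, P3}.
  Farthest demand point is #3 at distance 21 (to P3); all others are ≤ 21.
With {P2, P3} the worst case is 21.
With {P1, P2} the worst case is 38.
No size-2 selection achieves below 21.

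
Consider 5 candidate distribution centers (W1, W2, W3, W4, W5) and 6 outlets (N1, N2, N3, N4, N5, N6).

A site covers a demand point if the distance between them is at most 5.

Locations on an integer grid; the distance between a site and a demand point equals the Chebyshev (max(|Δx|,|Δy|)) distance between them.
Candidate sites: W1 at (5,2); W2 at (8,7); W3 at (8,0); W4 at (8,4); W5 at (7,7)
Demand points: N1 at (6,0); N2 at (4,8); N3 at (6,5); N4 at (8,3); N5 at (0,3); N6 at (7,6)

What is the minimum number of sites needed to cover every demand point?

2

Coverage sets (demand points within 5 of each site):
  W1: {N1, N3, N4, N5, N6}
  W2: {N2, N3, N4, N6}
  W3: {N1, N3, N4}
  W4: {N1, N2, N3, N4, N6}
  W5: {N2, N3, N4, N6}
No single site covers all 6 demand points.
But {W1, W2} covers everything, so the minimum is 2.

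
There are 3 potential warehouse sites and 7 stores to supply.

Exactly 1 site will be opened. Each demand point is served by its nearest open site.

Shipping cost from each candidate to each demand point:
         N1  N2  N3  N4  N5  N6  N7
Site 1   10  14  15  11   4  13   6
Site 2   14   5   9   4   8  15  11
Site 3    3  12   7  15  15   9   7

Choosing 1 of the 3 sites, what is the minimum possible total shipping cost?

66

Open {Site 2}.
  N1→Site 2 14, N2→Site 2 5, N3→Site 2 9, N4→Site 2 4, N5→Site 2 8, N6→Site 2 15, N7→Site 2 11  ⇒ total 66.
Compare {Site 3}: total 68.
Compare {Site 1}: total 73.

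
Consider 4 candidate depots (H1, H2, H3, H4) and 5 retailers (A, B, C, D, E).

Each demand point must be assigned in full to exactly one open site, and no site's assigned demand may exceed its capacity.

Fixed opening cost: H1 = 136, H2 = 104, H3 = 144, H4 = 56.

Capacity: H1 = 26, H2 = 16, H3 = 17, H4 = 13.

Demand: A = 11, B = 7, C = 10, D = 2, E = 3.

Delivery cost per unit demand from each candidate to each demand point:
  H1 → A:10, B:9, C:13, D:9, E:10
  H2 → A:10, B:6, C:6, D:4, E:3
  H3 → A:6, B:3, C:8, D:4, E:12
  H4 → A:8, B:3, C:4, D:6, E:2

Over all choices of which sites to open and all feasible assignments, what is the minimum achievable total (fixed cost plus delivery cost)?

Open {H1, H4}; cheapest assignment that respects the capacities:
  H1 (cap 26, load 20): A, B, D — cost 11×10 + 7×9 + 2×9 = 191
  H4 (cap 13, load 13): C, E — cost 10×4 + 3×2 = 46
  Shipping 237, fixed 192 → total 429.
  Any other capacity-feasible assignment to {H1, H4} ships for at least 237.
Compare {H2, H3, H4}: its best feasible assignment gives total 465.
Compare {H2, H3}: its best feasible assignment gives total 476.
Every other set of open sites that can feasibly serve all demand totals ≥ 465 even under its best assignment. Minimum: 429.

429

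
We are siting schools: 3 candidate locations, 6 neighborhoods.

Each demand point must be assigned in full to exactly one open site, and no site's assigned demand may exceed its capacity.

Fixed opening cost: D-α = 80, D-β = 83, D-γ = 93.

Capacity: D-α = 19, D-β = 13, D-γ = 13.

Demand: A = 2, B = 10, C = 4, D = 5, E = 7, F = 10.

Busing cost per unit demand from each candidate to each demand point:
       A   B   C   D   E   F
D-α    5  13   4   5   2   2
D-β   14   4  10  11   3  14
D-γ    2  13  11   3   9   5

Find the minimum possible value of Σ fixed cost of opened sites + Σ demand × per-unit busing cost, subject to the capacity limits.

Open {D-α, D-β, D-γ}; cheapest assignment that respects the capacities:
  D-α (cap 19, load 17): E, F — cost 7×2 + 10×2 = 34
  D-β (cap 13, load 10): B — cost 10×4 = 40
  D-γ (cap 13, load 11): A, C, D — cost 2×2 + 4×11 + 5×3 = 63
  Shipping 137, fixed 256 → total 393.
  Any other capacity-feasible assignment to {D-α, D-β, D-γ} ships for at least 137.
Total demand is 38 and no other set of sites has combined capacity ≥ 38, so {D-α, D-β, D-γ} is the only feasible choice of open sites. Minimum: 393.

393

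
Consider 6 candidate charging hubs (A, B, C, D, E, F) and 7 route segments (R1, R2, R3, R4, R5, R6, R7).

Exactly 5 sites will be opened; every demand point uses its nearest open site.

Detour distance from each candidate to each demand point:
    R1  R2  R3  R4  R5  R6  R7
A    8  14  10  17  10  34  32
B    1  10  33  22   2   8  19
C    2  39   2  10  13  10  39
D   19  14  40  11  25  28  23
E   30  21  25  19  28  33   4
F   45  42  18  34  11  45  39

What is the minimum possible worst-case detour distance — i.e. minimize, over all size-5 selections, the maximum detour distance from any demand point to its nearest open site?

Open {A, B, C, D, E}.
  Farthest demand point is R2 at detour distance 10 (to B); all others are ≤ 10.
With {A, B, C, E, F} the worst case is 10.
With {B, C, D, E, F} the worst case is 10.
No size-5 selection achieves below 10.

10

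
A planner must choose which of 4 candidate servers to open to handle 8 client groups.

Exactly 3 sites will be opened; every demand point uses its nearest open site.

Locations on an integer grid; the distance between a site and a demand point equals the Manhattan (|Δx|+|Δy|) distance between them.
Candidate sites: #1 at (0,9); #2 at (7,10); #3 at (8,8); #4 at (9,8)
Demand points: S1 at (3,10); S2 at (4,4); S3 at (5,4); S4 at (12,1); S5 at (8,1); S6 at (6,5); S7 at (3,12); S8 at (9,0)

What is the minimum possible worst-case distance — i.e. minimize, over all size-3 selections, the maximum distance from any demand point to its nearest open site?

10

Open {#1, #2, #4}.
  Farthest demand point is S4 at distance 10 (to #4); all others are ≤ 10.
With {#1, #3, #4} the worst case is 10.
With {#2, #3, #4} the worst case is 10.
No size-3 selection achieves below 10.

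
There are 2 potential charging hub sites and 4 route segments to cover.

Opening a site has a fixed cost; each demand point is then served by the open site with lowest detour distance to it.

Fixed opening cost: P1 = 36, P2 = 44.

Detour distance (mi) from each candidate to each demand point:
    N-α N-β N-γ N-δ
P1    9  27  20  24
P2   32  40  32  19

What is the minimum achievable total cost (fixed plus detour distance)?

Open {P1}: assign each demand point to its cheapest open site.
  N-α→P1 9, N-β→P1 27, N-γ→P1 20, N-δ→P1 24
  detour distance 80, fixed 36 → total 116.
Compare {P1, P2}: detour distance 75 + fixed 80 = 155.
Compare {P2}: detour distance 123 + fixed 44 = 167.

116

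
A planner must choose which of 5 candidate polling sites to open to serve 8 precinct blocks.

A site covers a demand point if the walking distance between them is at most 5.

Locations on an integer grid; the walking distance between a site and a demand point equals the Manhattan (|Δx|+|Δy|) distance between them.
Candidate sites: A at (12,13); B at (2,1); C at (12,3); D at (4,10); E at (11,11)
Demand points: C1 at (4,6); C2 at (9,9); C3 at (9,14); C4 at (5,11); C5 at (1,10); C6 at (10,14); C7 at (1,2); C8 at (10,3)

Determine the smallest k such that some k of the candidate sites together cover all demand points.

Coverage sets (demand points within 5 of each site):
  A: {C3, C6}
  B: {C7}
  C: {C8}
  D: {C1, C4, C5}
  E: {C2, C3, C6}
No 3 sites suffice: every size-3 union leaves at least one demand point uncovered.
But {B, C, D, E} covers everything, so the minimum is 4.

4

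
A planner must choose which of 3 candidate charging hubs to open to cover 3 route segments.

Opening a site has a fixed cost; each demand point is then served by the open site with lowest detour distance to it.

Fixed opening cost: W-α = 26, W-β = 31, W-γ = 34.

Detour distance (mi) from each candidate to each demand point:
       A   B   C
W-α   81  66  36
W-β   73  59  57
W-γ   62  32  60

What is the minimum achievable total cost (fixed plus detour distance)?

188

Open {W-γ}: assign each demand point to its cheapest open site.
  A→W-γ 62, B→W-γ 32, C→W-γ 60
  detour distance 154, fixed 34 → total 188.
Compare {W-α, W-γ}: detour distance 130 + fixed 60 = 190.
Compare {W-α}: detour distance 183 + fixed 26 = 209.
Compare {W-β, W-γ}: detour distance 151 + fixed 65 = 216.
All other subsets cost ≥ 190. Minimum total cost: 188.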